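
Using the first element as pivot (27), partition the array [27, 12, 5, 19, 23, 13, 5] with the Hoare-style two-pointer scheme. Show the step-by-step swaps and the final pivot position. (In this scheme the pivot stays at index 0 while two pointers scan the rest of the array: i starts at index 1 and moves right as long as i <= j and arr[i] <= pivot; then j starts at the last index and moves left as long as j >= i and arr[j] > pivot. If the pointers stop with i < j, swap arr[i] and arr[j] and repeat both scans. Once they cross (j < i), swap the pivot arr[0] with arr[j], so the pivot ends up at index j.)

Hoare-style two-pointer partition with pivot = 27:

Initial array: [27, 12, 5, 19, 23, 13, 5]

Pointers start at i = 1, j = 6.
i ends at 7, j ends at 6: the pointers have crossed (j < i), so scanning stops.

Swap pivot arr[0] with arr[6] to place pivot at position 6: [5, 12, 5, 19, 23, 13, 27]
Pivot position: 6

After partitioning with pivot 27, the array becomes [5, 12, 5, 19, 23, 13, 27]. The pivot is placed at index 6. All elements to the left of the pivot are <= 27, and all elements to the right are > 27.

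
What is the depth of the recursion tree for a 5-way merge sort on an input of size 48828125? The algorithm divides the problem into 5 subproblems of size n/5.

For divide and conquer with division factor 5:

Problem sizes at each level:
Level 0: 48828125
Level 1: 9765625
Level 2: 1953125
Level 3: 390625
Level 4: 78125
Level 5: 15625
Level 6: 3125
Level 7: 625
Level 8: 125
Level 9: 25
Level 10: 5
Level 11: 1

The root is level 0 and the size-1 base case is level 11 (the tree spans levels 0 through 11, i.e. 12 levels counting the root), so the depth is the number of divisions: log_5(48828125) = 11

The recursion tree depth is log_5(48828125) = 11. At each level, the problem size is divided by 5, so it takes 11 divisions to reduce to a base case of size 1. The algorithm makes 5 recursive calls at each level.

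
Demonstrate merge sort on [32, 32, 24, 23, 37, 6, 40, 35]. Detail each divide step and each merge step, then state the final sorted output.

Merge sort trace:

Split: [32, 32, 24, 23, 37, 6, 40, 35] -> [32, 32, 24, 23] and [37, 6, 40, 35]
  Split: [32, 32, 24, 23] -> [32, 32] and [24, 23]
    Split: [32, 32] -> [32] and [32]
    Merge: [32] + [32] -> [32, 32]
    Split: [24, 23] -> [24] and [23]
    Merge: [24] + [23] -> [23, 24]
  Merge: [32, 32] + [23, 24] -> [23, 24, 32, 32]
  Split: [37, 6, 40, 35] -> [37, 6] and [40, 35]
    Split: [37, 6] -> [37] and [6]
    Merge: [37] + [6] -> [6, 37]
    Split: [40, 35] -> [40] and [35]
    Merge: [40] + [35] -> [35, 40]
  Merge: [6, 37] + [35, 40] -> [6, 35, 37, 40]
Merge: [23, 24, 32, 32] + [6, 35, 37, 40] -> [6, 23, 24, 32, 32, 35, 37, 40]

Final sorted array: [6, 23, 24, 32, 32, 35, 37, 40]

The merge sort proceeds by recursively splitting the array and merging sorted halves.
After all merges, the sorted array is [6, 23, 24, 32, 32, 35, 37, 40].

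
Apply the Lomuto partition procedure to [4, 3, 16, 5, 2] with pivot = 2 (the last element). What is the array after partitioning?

Lomuto partition with pivot = 2:

Initial array: [4, 3, 16, 5, 2]

arr[0]=4 > 2: no swap
arr[1]=3 > 2: no swap
arr[2]=16 > 2: no swap
arr[3]=5 > 2: no swap

Place pivot at position 0: [2, 3, 16, 5, 4]
Pivot position: 0

After partitioning with pivot 2, the array becomes [2, 3, 16, 5, 4]. The pivot is placed at index 0. All elements to the left of the pivot are <= 2, and all elements to the right are > 2.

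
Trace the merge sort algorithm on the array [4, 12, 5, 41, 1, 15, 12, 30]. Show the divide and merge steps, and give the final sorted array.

Merge sort trace:

Split: [4, 12, 5, 41, 1, 15, 12, 30] -> [4, 12, 5, 41] and [1, 15, 12, 30]
  Split: [4, 12, 5, 41] -> [4, 12] and [5, 41]
    Split: [4, 12] -> [4] and [12]
    Merge: [4] + [12] -> [4, 12]
    Split: [5, 41] -> [5] and [41]
    Merge: [5] + [41] -> [5, 41]
  Merge: [4, 12] + [5, 41] -> [4, 5, 12, 41]
  Split: [1, 15, 12, 30] -> [1, 15] and [12, 30]
    Split: [1, 15] -> [1] and [15]
    Merge: [1] + [15] -> [1, 15]
    Split: [12, 30] -> [12] and [30]
    Merge: [12] + [30] -> [12, 30]
  Merge: [1, 15] + [12, 30] -> [1, 12, 15, 30]
Merge: [4, 5, 12, 41] + [1, 12, 15, 30] -> [1, 4, 5, 12, 12, 15, 30, 41]

Final sorted array: [1, 4, 5, 12, 12, 15, 30, 41]

The merge sort proceeds by recursively splitting the array and merging sorted halves.
After all merges, the sorted array is [1, 4, 5, 12, 12, 15, 30, 41].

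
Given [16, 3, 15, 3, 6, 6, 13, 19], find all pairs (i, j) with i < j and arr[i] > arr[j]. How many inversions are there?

Finding inversions in [16, 3, 15, 3, 6, 6, 13, 19]:

(0, 1): arr[0]=16 > arr[1]=3
(0, 2): arr[0]=16 > arr[2]=15
(0, 3): arr[0]=16 > arr[3]=3
(0, 4): arr[0]=16 > arr[4]=6
(0, 5): arr[0]=16 > arr[5]=6
(0, 6): arr[0]=16 > arr[6]=13
(2, 3): arr[2]=15 > arr[3]=3
(2, 4): arr[2]=15 > arr[4]=6
(2, 5): arr[2]=15 > arr[5]=6
(2, 6): arr[2]=15 > arr[6]=13

Total inversions: 10

The array has 10 inversion(s): (0,1), (0,2), (0,3), (0,4), (0,5), (0,6), (2,3), (2,4), (2,5), (2,6). Each pair (i,j) satisfies i < j and arr[i] > arr[j].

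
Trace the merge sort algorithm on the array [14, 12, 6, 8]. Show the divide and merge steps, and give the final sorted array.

Merge sort trace:

Split: [14, 12, 6, 8] -> [14, 12] and [6, 8]
  Split: [14, 12] -> [14] and [12]
  Merge: [14] + [12] -> [12, 14]
  Split: [6, 8] -> [6] and [8]
  Merge: [6] + [8] -> [6, 8]
Merge: [12, 14] + [6, 8] -> [6, 8, 12, 14]

Final sorted array: [6, 8, 12, 14]

The merge sort proceeds by recursively splitting the array and merging sorted halves.
After all merges, the sorted array is [6, 8, 12, 14].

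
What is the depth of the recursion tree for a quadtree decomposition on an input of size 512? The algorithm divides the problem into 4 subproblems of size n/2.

For divide and conquer with division factor 2:

Problem sizes at each level:
Level 0: 512
Level 1: 256
Level 2: 128
Level 3: 64
Level 4: 32
Level 5: 16
Level 6: 8
Level 7: 4
Level 8: 2
Level 9: 1

The root is level 0 and the size-1 base case is level 9 (the tree spans levels 0 through 9, i.e. 10 levels counting the root), so the depth is the number of divisions: log_2(512) = 9

The recursion tree depth is log_2(512) = 9. At each level, the problem size is divided by 2, so it takes 9 divisions to reduce to a base case of size 1. The algorithm makes 4 recursive calls at each level.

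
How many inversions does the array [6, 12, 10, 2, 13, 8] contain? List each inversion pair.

Finding inversions in [6, 12, 10, 2, 13, 8]:

(0, 3): arr[0]=6 > arr[3]=2
(1, 2): arr[1]=12 > arr[2]=10
(1, 3): arr[1]=12 > arr[3]=2
(1, 5): arr[1]=12 > arr[5]=8
(2, 3): arr[2]=10 > arr[3]=2
(2, 5): arr[2]=10 > arr[5]=8
(4, 5): arr[4]=13 > arr[5]=8

Total inversions: 7

The array has 7 inversion(s): (0,3), (1,2), (1,3), (1,5), (2,3), (2,5), (4,5). Each pair (i,j) satisfies i < j and arr[i] > arr[j].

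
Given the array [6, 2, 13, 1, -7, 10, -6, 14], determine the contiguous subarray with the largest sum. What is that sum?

Using Kadane's algorithm on [6, 2, 13, 1, -7, 10, -6, 14]:

Scanning through the array:
Position 1 (value 2): max_ending_here = 8, max_so_far = 8
Position 2 (value 13): max_ending_here = 21, max_so_far = 21
Position 3 (value 1): max_ending_here = 22, max_so_far = 22
Position 4 (value -7): max_ending_here = 15, max_so_far = 22
Position 5 (value 10): max_ending_here = 25, max_so_far = 25
Position 6 (value -6): max_ending_here = 19, max_so_far = 25
Position 7 (value 14): max_ending_here = 33, max_so_far = 33

Maximum subarray: [6, 2, 13, 1, -7, 10, -6, 14]
Maximum sum: 33

The maximum subarray is [6, 2, 13, 1, -7, 10, -6, 14] with sum 33. This subarray runs from index 0 to index 7.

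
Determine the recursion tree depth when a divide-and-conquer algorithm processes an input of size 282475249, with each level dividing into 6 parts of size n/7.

For divide and conquer with division factor 7:

Problem sizes at each level:
Level 0: 282475249
Level 1: 40353607
Level 2: 5764801
Level 3: 823543
Level 4: 117649
Level 5: 16807
Level 6: 2401
Level 7: 343
Level 8: 49
Level 9: 7
Level 10: 1

The root is level 0 and the size-1 base case is level 10 (the tree spans levels 0 through 10, i.e. 11 levels counting the root), so the depth is the number of divisions: log_7(282475249) = 10

The recursion tree depth is log_7(282475249) = 10. At each level, the problem size is divided by 7, so it takes 10 divisions to reduce to a base case of size 1. The algorithm makes 6 recursive calls at each level.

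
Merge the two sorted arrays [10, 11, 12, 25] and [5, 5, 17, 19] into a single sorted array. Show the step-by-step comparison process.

Merging process:

Compare 10 vs 5: take 5 from right. Merged: [5]
Compare 10 vs 5: take 5 from right. Merged: [5, 5]
Compare 10 vs 17: take 10 from left. Merged: [5, 5, 10]
Compare 11 vs 17: take 11 from left. Merged: [5, 5, 10, 11]
Compare 12 vs 17: take 12 from left. Merged: [5, 5, 10, 11, 12]
Compare 25 vs 17: take 17 from right. Merged: [5, 5, 10, 11, 12, 17]
Compare 25 vs 19: take 19 from right. Merged: [5, 5, 10, 11, 12, 17, 19]
Append remaining from left: [25]. Merged: [5, 5, 10, 11, 12, 17, 19, 25]

Final merged array: [5, 5, 10, 11, 12, 17, 19, 25]
Total comparisons: 7

The merged array is [5, 5, 10, 11, 12, 17, 19, 25], requiring 7 comparisons. The merge step runs in O(n) time where n is the total number of elements.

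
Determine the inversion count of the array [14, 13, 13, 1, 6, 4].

Finding inversions in [14, 13, 13, 1, 6, 4]:

(0, 1): arr[0]=14 > arr[1]=13
(0, 2): arr[0]=14 > arr[2]=13
(0, 3): arr[0]=14 > arr[3]=1
(0, 4): arr[0]=14 > arr[4]=6
(0, 5): arr[0]=14 > arr[5]=4
(1, 3): arr[1]=13 > arr[3]=1
(1, 4): arr[1]=13 > arr[4]=6
(1, 5): arr[1]=13 > arr[5]=4
(2, 3): arr[2]=13 > arr[3]=1
(2, 4): arr[2]=13 > arr[4]=6
(2, 5): arr[2]=13 > arr[5]=4
(4, 5): arr[4]=6 > arr[5]=4

Total inversions: 12

The array has 12 inversion(s): (0,1), (0,2), (0,3), (0,4), (0,5), (1,3), (1,4), (1,5), (2,3), (2,4), (2,5), (4,5). Each pair (i,j) satisfies i < j and arr[i] > arr[j].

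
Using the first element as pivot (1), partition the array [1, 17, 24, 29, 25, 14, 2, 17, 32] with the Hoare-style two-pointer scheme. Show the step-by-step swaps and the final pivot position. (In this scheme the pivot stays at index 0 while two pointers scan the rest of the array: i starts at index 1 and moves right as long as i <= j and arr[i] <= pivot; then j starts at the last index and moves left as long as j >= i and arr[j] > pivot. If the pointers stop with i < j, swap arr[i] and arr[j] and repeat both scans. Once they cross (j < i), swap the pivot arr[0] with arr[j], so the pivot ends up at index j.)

Hoare-style two-pointer partition with pivot = 1:

Initial array: [1, 17, 24, 29, 25, 14, 2, 17, 32]

Pointers start at i = 1, j = 8.
i ends at 1, j ends at 0: the pointers have crossed (j < i), so scanning stops.

j = 0, so swapping arr[0] with arr[j] leaves the pivot at position 0: [1, 17, 24, 29, 25, 14, 2, 17, 32]
Pivot position: 0

After partitioning with pivot 1, the array becomes [1, 17, 24, 29, 25, 14, 2, 17, 32]. The pivot is placed at index 0. All elements to the left of the pivot are <= 1, and all elements to the right are > 1.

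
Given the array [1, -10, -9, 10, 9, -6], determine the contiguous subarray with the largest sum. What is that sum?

Using Kadane's algorithm on [1, -10, -9, 10, 9, -6]:

Scanning through the array:
Position 1 (value -10): max_ending_here = -9, max_so_far = 1
Position 2 (value -9): max_ending_here = -9, max_so_far = 1
Position 3 (value 10): max_ending_here = 10, max_so_far = 10
Position 4 (value 9): max_ending_here = 19, max_so_far = 19
Position 5 (value -6): max_ending_here = 13, max_so_far = 19

Maximum subarray: [10, 9]
Maximum sum: 19

The maximum subarray is [10, 9] with sum 19. This subarray runs from index 3 to index 4.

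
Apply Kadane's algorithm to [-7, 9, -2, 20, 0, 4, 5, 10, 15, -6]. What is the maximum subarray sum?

Using Kadane's algorithm on [-7, 9, -2, 20, 0, 4, 5, 10, 15, -6]:

Scanning through the array:
Position 1 (value 9): max_ending_here = 9, max_so_far = 9
Position 2 (value -2): max_ending_here = 7, max_so_far = 9
Position 3 (value 20): max_ending_here = 27, max_so_far = 27
Position 4 (value 0): max_ending_here = 27, max_so_far = 27
Position 5 (value 4): max_ending_here = 31, max_so_far = 31
Position 6 (value 5): max_ending_here = 36, max_so_far = 36
Position 7 (value 10): max_ending_here = 46, max_so_far = 46
Position 8 (value 15): max_ending_here = 61, max_so_far = 61
Position 9 (value -6): max_ending_here = 55, max_so_far = 61

Maximum subarray: [9, -2, 20, 0, 4, 5, 10, 15]
Maximum sum: 61

The maximum subarray is [9, -2, 20, 0, 4, 5, 10, 15] with sum 61. This subarray runs from index 1 to index 8.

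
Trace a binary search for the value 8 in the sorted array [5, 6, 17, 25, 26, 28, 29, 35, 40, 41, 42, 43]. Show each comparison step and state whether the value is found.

Binary search for 8 in [5, 6, 17, 25, 26, 28, 29, 35, 40, 41, 42, 43]:

lo=0, hi=11, mid=5, arr[mid]=28 -> 28 > 8, search left half
lo=0, hi=4, mid=2, arr[mid]=17 -> 17 > 8, search left half
lo=0, hi=1, mid=0, arr[mid]=5 -> 5 < 8, search right half
lo=1, hi=1, mid=1, arr[mid]=6 -> 6 < 8, search right half
lo=2 > hi=1, target 8 not found

Binary search determines that 8 is not in the array after 4 comparisons. The search space was exhausted without finding the target.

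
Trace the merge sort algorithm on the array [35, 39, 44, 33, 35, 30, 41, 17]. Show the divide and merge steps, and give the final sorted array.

Merge sort trace:

Split: [35, 39, 44, 33, 35, 30, 41, 17] -> [35, 39, 44, 33] and [35, 30, 41, 17]
  Split: [35, 39, 44, 33] -> [35, 39] and [44, 33]
    Split: [35, 39] -> [35] and [39]
    Merge: [35] + [39] -> [35, 39]
    Split: [44, 33] -> [44] and [33]
    Merge: [44] + [33] -> [33, 44]
  Merge: [35, 39] + [33, 44] -> [33, 35, 39, 44]
  Split: [35, 30, 41, 17] -> [35, 30] and [41, 17]
    Split: [35, 30] -> [35] and [30]
    Merge: [35] + [30] -> [30, 35]
    Split: [41, 17] -> [41] and [17]
    Merge: [41] + [17] -> [17, 41]
  Merge: [30, 35] + [17, 41] -> [17, 30, 35, 41]
Merge: [33, 35, 39, 44] + [17, 30, 35, 41] -> [17, 30, 33, 35, 35, 39, 41, 44]

Final sorted array: [17, 30, 33, 35, 35, 39, 41, 44]

The merge sort proceeds by recursively splitting the array and merging sorted halves.
After all merges, the sorted array is [17, 30, 33, 35, 35, 39, 41, 44].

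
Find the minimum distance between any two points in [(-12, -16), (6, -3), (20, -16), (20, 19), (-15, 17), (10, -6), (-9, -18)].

Computing all pairwise distances among 7 points:

d((-12, -16), (6, -3)) = 22.2036
d((-12, -16), (20, -16)) = 32.0
d((-12, -16), (20, 19)) = 47.4236
d((-12, -16), (-15, 17)) = 33.1361
d((-12, -16), (10, -6)) = 24.1661
d((-12, -16), (-9, -18)) = 3.6056 <-- minimum
d((6, -3), (20, -16)) = 19.105
d((6, -3), (20, 19)) = 26.0768
d((6, -3), (-15, 17)) = 29.0
d((6, -3), (10, -6)) = 5.0
d((6, -3), (-9, -18)) = 21.2132
d((20, -16), (20, 19)) = 35.0
d((20, -16), (-15, 17)) = 48.1041
d((20, -16), (10, -6)) = 14.1421
d((20, -16), (-9, -18)) = 29.0689
d((20, 19), (-15, 17)) = 35.0571
d((20, 19), (10, -6)) = 26.9258
d((20, 19), (-9, -18)) = 47.0106
d((-15, 17), (10, -6)) = 33.9706
d((-15, 17), (-9, -18)) = 35.5106
d((10, -6), (-9, -18)) = 22.4722

Closest pair: (-12, -16) and (-9, -18) with distance 3.6056

The closest pair is (-12, -16) and (-9, -18) with Euclidean distance 3.6056. For 7 points, brute-force pairwise comparison is shown above. For large n, the divide-and-conquer algorithm (sort by x, recurse on halves, check the dividing strip) achieves O(n log n).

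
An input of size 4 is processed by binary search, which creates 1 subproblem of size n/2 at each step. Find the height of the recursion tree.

For divide and conquer with division factor 2:

Problem sizes at each level:
Level 0: 4
Level 1: 2
Level 2: 1

The root is level 0 and the size-1 base case is level 2 (the tree spans levels 0 through 2, i.e. 3 levels counting the root), so the depth is the number of divisions: log_2(4) = 2

The recursion tree depth is log_2(4) = 2. At each level, the problem size is divided by 2, so it takes 2 divisions to reduce to a base case of size 1. The algorithm makes 1 recursive call at each level.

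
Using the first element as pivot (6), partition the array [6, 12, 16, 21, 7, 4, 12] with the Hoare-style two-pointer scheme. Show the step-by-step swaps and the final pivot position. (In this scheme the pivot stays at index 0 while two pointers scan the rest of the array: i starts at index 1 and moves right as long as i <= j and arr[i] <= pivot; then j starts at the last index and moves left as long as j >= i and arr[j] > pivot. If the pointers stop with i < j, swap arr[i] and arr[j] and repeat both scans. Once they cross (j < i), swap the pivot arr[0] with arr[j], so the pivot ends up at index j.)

Hoare-style two-pointer partition with pivot = 6:

Initial array: [6, 12, 16, 21, 7, 4, 12]

Pointers start at i = 1, j = 6.
i stops at index 1 (arr[1]=12 > 6), j stops at index 5 (arr[5]=4 <= 6): swap arr[1] and arr[5], array becomes [6, 4, 16, 21, 7, 12, 12]
i ends at 2, j ends at 1: the pointers have crossed (j < i), so scanning stops.

Swap pivot arr[0] with arr[1] to place pivot at position 1: [4, 6, 16, 21, 7, 12, 12]
Pivot position: 1

After partitioning with pivot 6, the array becomes [4, 6, 16, 21, 7, 12, 12]. The pivot is placed at index 1. All elements to the left of the pivot are <= 6, and all elements to the right are > 6.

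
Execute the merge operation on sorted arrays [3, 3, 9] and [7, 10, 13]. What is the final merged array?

Merging process:

Compare 3 vs 7: take 3 from left. Merged: [3]
Compare 3 vs 7: take 3 from left. Merged: [3, 3]
Compare 9 vs 7: take 7 from right. Merged: [3, 3, 7]
Compare 9 vs 10: take 9 from left. Merged: [3, 3, 7, 9]
Append remaining from right: [10, 13]. Merged: [3, 3, 7, 9, 10, 13]

Final merged array: [3, 3, 7, 9, 10, 13]
Total comparisons: 4

The merged array is [3, 3, 7, 9, 10, 13], requiring 4 comparisons. The merge step runs in O(n) time where n is the total number of elements.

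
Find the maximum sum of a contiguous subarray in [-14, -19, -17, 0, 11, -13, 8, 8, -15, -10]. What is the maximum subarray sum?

Using Kadane's algorithm on [-14, -19, -17, 0, 11, -13, 8, 8, -15, -10]:

Scanning through the array:
Position 1 (value -19): max_ending_here = -19, max_so_far = -14
Position 2 (value -17): max_ending_here = -17, max_so_far = -14
Position 3 (value 0): max_ending_here = 0, max_so_far = 0
Position 4 (value 11): max_ending_here = 11, max_so_far = 11
Position 5 (value -13): max_ending_here = -2, max_so_far = 11
Position 6 (value 8): max_ending_here = 8, max_so_far = 11
Position 7 (value 8): max_ending_here = 16, max_so_far = 16
Position 8 (value -15): max_ending_here = 1, max_so_far = 16
Position 9 (value -10): max_ending_here = -9, max_so_far = 16

Maximum subarray: [8, 8]
Maximum sum: 16

The maximum subarray is [8, 8] with sum 16. This subarray runs from index 6 to index 7.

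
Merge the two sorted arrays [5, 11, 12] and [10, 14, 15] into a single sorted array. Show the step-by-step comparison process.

Merging process:

Compare 5 vs 10: take 5 from left. Merged: [5]
Compare 11 vs 10: take 10 from right. Merged: [5, 10]
Compare 11 vs 14: take 11 from left. Merged: [5, 10, 11]
Compare 12 vs 14: take 12 from left. Merged: [5, 10, 11, 12]
Append remaining from right: [14, 15]. Merged: [5, 10, 11, 12, 14, 15]

Final merged array: [5, 10, 11, 12, 14, 15]
Total comparisons: 4

The merged array is [5, 10, 11, 12, 14, 15], requiring 4 comparisons. The merge step runs in O(n) time where n is the total number of elements.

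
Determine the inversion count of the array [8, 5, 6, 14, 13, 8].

Finding inversions in [8, 5, 6, 14, 13, 8]:

(0, 1): arr[0]=8 > arr[1]=5
(0, 2): arr[0]=8 > arr[2]=6
(3, 4): arr[3]=14 > arr[4]=13
(3, 5): arr[3]=14 > arr[5]=8
(4, 5): arr[4]=13 > arr[5]=8

Total inversions: 5

The array has 5 inversion(s): (0,1), (0,2), (3,4), (3,5), (4,5). Each pair (i,j) satisfies i < j and arr[i] > arr[j].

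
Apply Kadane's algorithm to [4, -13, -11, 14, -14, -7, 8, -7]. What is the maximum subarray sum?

Using Kadane's algorithm on [4, -13, -11, 14, -14, -7, 8, -7]:

Scanning through the array:
Position 1 (value -13): max_ending_here = -9, max_so_far = 4
Position 2 (value -11): max_ending_here = -11, max_so_far = 4
Position 3 (value 14): max_ending_here = 14, max_so_far = 14
Position 4 (value -14): max_ending_here = 0, max_so_far = 14
Position 5 (value -7): max_ending_here = -7, max_so_far = 14
Position 6 (value 8): max_ending_here = 8, max_so_far = 14
Position 7 (value -7): max_ending_here = 1, max_so_far = 14

Maximum subarray: [14]
Maximum sum: 14

The maximum subarray is [14] with sum 14. This subarray runs from index 3 to index 3.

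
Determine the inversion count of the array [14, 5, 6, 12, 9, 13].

Finding inversions in [14, 5, 6, 12, 9, 13]:

(0, 1): arr[0]=14 > arr[1]=5
(0, 2): arr[0]=14 > arr[2]=6
(0, 3): arr[0]=14 > arr[3]=12
(0, 4): arr[0]=14 > arr[4]=9
(0, 5): arr[0]=14 > arr[5]=13
(3, 4): arr[3]=12 > arr[4]=9

Total inversions: 6

The array has 6 inversion(s): (0,1), (0,2), (0,3), (0,4), (0,5), (3,4). Each pair (i,j) satisfies i < j and arr[i] > arr[j].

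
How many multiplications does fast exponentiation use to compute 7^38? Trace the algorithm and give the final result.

Computing 7^38 by squaring (build up from 7^1; each line after the first costs one multiplication):

7^1 = 7
7^2 = (7^1)^2 = 7^2 = 49
7^4 = (7^2)^2 = 49^2 = 2401
7^8 = (7^4)^2 = 2401^2 = 5764801
7^9 = 7 * 7^8 = 7 * 5764801 = 40353607
7^18 = (7^9)^2 = 40353607^2 = 1628413597910449
7^19 = 7 * 7^18 = 7 * 1628413597910449 = 11398895185373143
7^38 = (7^19)^2 = 11398895185373143^2 = 129934811447123020117172145698449

Result: 129934811447123020117172145698449
Multiplications needed: 7 (7 lines after 7^1)

7^38 = 129934811447123020117172145698449. Using exponentiation by squaring, this requires 7 multiplications. The key idea: if the exponent is even, square the half-power; if odd, multiply by the base once.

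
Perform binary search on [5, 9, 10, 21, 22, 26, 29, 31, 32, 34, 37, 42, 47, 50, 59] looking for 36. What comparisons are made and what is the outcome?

Binary search for 36 in [5, 9, 10, 21, 22, 26, 29, 31, 32, 34, 37, 42, 47, 50, 59]:

lo=0, hi=14, mid=7, arr[mid]=31 -> 31 < 36, search right half
lo=8, hi=14, mid=11, arr[mid]=42 -> 42 > 36, search left half
lo=8, hi=10, mid=9, arr[mid]=34 -> 34 < 36, search right half
lo=10, hi=10, mid=10, arr[mid]=37 -> 37 > 36, search left half
lo=10 > hi=9, target 36 not found

Binary search determines that 36 is not in the array after 4 comparisons. The search space was exhausted without finding the target.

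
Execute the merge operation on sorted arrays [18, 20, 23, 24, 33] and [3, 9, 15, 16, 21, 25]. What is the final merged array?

Merging process:

Compare 18 vs 3: take 3 from right. Merged: [3]
Compare 18 vs 9: take 9 from right. Merged: [3, 9]
Compare 18 vs 15: take 15 from right. Merged: [3, 9, 15]
Compare 18 vs 16: take 16 from right. Merged: [3, 9, 15, 16]
Compare 18 vs 21: take 18 from left. Merged: [3, 9, 15, 16, 18]
Compare 20 vs 21: take 20 from left. Merged: [3, 9, 15, 16, 18, 20]
Compare 23 vs 21: take 21 from right. Merged: [3, 9, 15, 16, 18, 20, 21]
Compare 23 vs 25: take 23 from left. Merged: [3, 9, 15, 16, 18, 20, 21, 23]
Compare 24 vs 25: take 24 from left. Merged: [3, 9, 15, 16, 18, 20, 21, 23, 24]
Compare 33 vs 25: take 25 from right. Merged: [3, 9, 15, 16, 18, 20, 21, 23, 24, 25]
Append remaining from left: [33]. Merged: [3, 9, 15, 16, 18, 20, 21, 23, 24, 25, 33]

Final merged array: [3, 9, 15, 16, 18, 20, 21, 23, 24, 25, 33]
Total comparisons: 10

The merged array is [3, 9, 15, 16, 18, 20, 21, 23, 24, 25, 33], requiring 10 comparisons. The merge step runs in O(n) time where n is the total number of elements.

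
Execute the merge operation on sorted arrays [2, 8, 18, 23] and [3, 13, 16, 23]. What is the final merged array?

Merging process:

Compare 2 vs 3: take 2 from left. Merged: [2]
Compare 8 vs 3: take 3 from right. Merged: [2, 3]
Compare 8 vs 13: take 8 from left. Merged: [2, 3, 8]
Compare 18 vs 13: take 13 from right. Merged: [2, 3, 8, 13]
Compare 18 vs 16: take 16 from right. Merged: [2, 3, 8, 13, 16]
Compare 18 vs 23: take 18 from left. Merged: [2, 3, 8, 13, 16, 18]
Compare 23 vs 23: take 23 from left. Merged: [2, 3, 8, 13, 16, 18, 23]
Append remaining from right: [23]. Merged: [2, 3, 8, 13, 16, 18, 23, 23]

Final merged array: [2, 3, 8, 13, 16, 18, 23, 23]
Total comparisons: 7

The merged array is [2, 3, 8, 13, 16, 18, 23, 23], requiring 7 comparisons. The merge step runs in O(n) time where n is the total number of elements.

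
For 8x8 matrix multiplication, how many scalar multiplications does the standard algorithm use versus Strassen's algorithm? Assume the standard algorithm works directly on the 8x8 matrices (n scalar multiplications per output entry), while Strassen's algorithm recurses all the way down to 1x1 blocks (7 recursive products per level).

Matrix multiplication for 8x8 matrices:

Standard algorithm: 8^3 = 512 multiplications
Strassen's algorithm: 7^(log2(8)) = 7^3 = 343 multiplications
Savings: 512 - 343 = 169 multiplications

Standard: 512 multiplications (8^3). Strassen: 343 multiplications (7^3). Strassen reduces 8 recursive multiplications to 7 at each level.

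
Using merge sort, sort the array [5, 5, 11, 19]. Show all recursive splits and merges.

Merge sort trace:

Split: [5, 5, 11, 19] -> [5, 5] and [11, 19]
  Split: [5, 5] -> [5] and [5]
  Merge: [5] + [5] -> [5, 5]
  Split: [11, 19] -> [11] and [19]
  Merge: [11] + [19] -> [11, 19]
Merge: [5, 5] + [11, 19] -> [5, 5, 11, 19]

Final sorted array: [5, 5, 11, 19]

The merge sort proceeds by recursively splitting the array and merging sorted halves.
After all merges, the sorted array is [5, 5, 11, 19].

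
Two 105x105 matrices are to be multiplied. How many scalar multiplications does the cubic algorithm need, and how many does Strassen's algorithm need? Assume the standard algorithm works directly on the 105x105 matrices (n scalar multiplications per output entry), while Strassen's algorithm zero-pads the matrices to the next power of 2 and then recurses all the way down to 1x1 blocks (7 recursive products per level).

Matrix multiplication for 105x105 matrices:

Strassen's algorithm requires power-of-2 dimensions. Pad 105x105 to 128x128 (next power of 2).

Standard algorithm: 105^3 = 1157625 multiplications
Strassen's algorithm: 7^(log2(128)) = 7^7 = 823543 multiplications
Savings: 1157625 - 823543 = 334082 multiplications

Standard: 1157625 multiplications (105^3). Strassen: 823543 multiplications (7^7, after padding to 128x128). Strassen reduces 8 recursive multiplications to 7 at each level.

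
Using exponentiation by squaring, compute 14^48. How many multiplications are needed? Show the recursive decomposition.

Computing 14^48 by squaring (build up from 14^1; each line after the first costs one multiplication):

14^1 = 14
14^2 = (14^1)^2 = 14^2 = 196
14^3 = 14 * 14^2 = 14 * 196 = 2744
14^6 = (14^3)^2 = 2744^2 = 7529536
14^12 = (14^6)^2 = 7529536^2 = 56693912375296
14^24 = (14^12)^2 = 56693912375296^2 = 3214199700417740936751087616
14^48 = (14^24)^2 = 3214199700417740936751087616^2 = 10331079714165495587340637070279506584015829758908563456

Result: 10331079714165495587340637070279506584015829758908563456
Multiplications needed: 6 (6 lines after 14^1)

14^48 = 10331079714165495587340637070279506584015829758908563456. Using exponentiation by squaring, this requires 6 multiplications. The key idea: if the exponent is even, square the half-power; if odd, multiply by the base once.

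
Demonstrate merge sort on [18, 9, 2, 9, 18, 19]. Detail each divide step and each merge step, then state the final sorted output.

Merge sort trace:

Split: [18, 9, 2, 9, 18, 19] -> [18, 9, 2] and [9, 18, 19]
  Split: [18, 9, 2] -> [18] and [9, 2]
    Split: [9, 2] -> [9] and [2]
    Merge: [9] + [2] -> [2, 9]
  Merge: [18] + [2, 9] -> [2, 9, 18]
  Split: [9, 18, 19] -> [9] and [18, 19]
    Split: [18, 19] -> [18] and [19]
    Merge: [18] + [19] -> [18, 19]
  Merge: [9] + [18, 19] -> [9, 18, 19]
Merge: [2, 9, 18] + [9, 18, 19] -> [2, 9, 9, 18, 18, 19]

Final sorted array: [2, 9, 9, 18, 18, 19]

The merge sort proceeds by recursively splitting the array and merging sorted halves.
After all merges, the sorted array is [2, 9, 9, 18, 18, 19].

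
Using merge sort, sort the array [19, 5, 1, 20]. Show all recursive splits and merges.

Merge sort trace:

Split: [19, 5, 1, 20] -> [19, 5] and [1, 20]
  Split: [19, 5] -> [19] and [5]
  Merge: [19] + [5] -> [5, 19]
  Split: [1, 20] -> [1] and [20]
  Merge: [1] + [20] -> [1, 20]
Merge: [5, 19] + [1, 20] -> [1, 5, 19, 20]

Final sorted array: [1, 5, 19, 20]

The merge sort proceeds by recursively splitting the array and merging sorted halves.
After all merges, the sorted array is [1, 5, 19, 20].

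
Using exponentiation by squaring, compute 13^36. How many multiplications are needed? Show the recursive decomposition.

Computing 13^36 by squaring (build up from 13^1; each line after the first costs one multiplication):

13^1 = 13
13^2 = (13^1)^2 = 13^2 = 169
13^4 = (13^2)^2 = 169^2 = 28561
13^8 = (13^4)^2 = 28561^2 = 815730721
13^9 = 13 * 13^8 = 13 * 815730721 = 10604499373
13^18 = (13^9)^2 = 10604499373^2 = 112455406951957393129
13^36 = (13^18)^2 = 112455406951957393129^2 = 12646218552730347184269489080961456410641

Result: 12646218552730347184269489080961456410641
Multiplications needed: 6 (6 lines after 13^1)

13^36 = 12646218552730347184269489080961456410641. Using exponentiation by squaring, this requires 6 multiplications. The key idea: if the exponent is even, square the half-power; if odd, multiply by the base once.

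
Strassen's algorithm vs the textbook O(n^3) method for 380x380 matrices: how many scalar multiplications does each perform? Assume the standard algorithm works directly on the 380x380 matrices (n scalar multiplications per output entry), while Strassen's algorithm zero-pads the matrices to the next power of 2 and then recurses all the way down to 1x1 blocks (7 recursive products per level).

Matrix multiplication for 380x380 matrices:

Strassen's algorithm requires power-of-2 dimensions. Pad 380x380 to 512x512 (next power of 2).

Standard algorithm: 380^3 = 54872000 multiplications
Strassen's algorithm: 7^(log2(512)) = 7^9 = 40353607 multiplications
Savings: 54872000 - 40353607 = 14518393 multiplications

Standard: 54872000 multiplications (380^3). Strassen: 40353607 multiplications (7^9, after padding to 512x512). Strassen reduces 8 recursive multiplications to 7 at each level.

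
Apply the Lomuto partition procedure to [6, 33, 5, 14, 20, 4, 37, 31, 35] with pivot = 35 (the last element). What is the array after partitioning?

Lomuto partition with pivot = 35:

Initial array: [6, 33, 5, 14, 20, 4, 37, 31, 35]

arr[0]=6 <= 35: swap with position 0, array becomes [6, 33, 5, 14, 20, 4, 37, 31, 35]
arr[1]=33 <= 35: swap with position 1, array becomes [6, 33, 5, 14, 20, 4, 37, 31, 35]
arr[2]=5 <= 35: swap with position 2, array becomes [6, 33, 5, 14, 20, 4, 37, 31, 35]
arr[3]=14 <= 35: swap with position 3, array becomes [6, 33, 5, 14, 20, 4, 37, 31, 35]
arr[4]=20 <= 35: swap with position 4, array becomes [6, 33, 5, 14, 20, 4, 37, 31, 35]
arr[5]=4 <= 35: swap with position 5, array becomes [6, 33, 5, 14, 20, 4, 37, 31, 35]
arr[6]=37 > 35: no swap
arr[7]=31 <= 35: swap with position 6, array becomes [6, 33, 5, 14, 20, 4, 31, 37, 35]

Place pivot at position 7: [6, 33, 5, 14, 20, 4, 31, 35, 37]
Pivot position: 7

After partitioning with pivot 35, the array becomes [6, 33, 5, 14, 20, 4, 31, 35, 37]. The pivot is placed at index 7. All elements to the left of the pivot are <= 35, and all elements to the right are > 35.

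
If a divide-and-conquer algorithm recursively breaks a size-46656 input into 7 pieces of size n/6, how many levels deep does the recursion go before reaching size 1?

For divide and conquer with division factor 6:

Problem sizes at each level:
Level 0: 46656
Level 1: 7776
Level 2: 1296
Level 3: 216
Level 4: 36
Level 5: 6
Level 6: 1

The root is level 0 and the size-1 base case is level 6 (the tree spans levels 0 through 6, i.e. 7 levels counting the root), so the depth is the number of divisions: log_6(46656) = 6

The recursion tree depth is log_6(46656) = 6. At each level, the problem size is divided by 6, so it takes 6 divisions to reduce to a base case of size 1. The algorithm makes 7 recursive calls at each level.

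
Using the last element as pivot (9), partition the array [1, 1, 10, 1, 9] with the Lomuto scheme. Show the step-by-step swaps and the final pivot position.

Lomuto partition with pivot = 9:

Initial array: [1, 1, 10, 1, 9]

arr[0]=1 <= 9: swap with position 0, array becomes [1, 1, 10, 1, 9]
arr[1]=1 <= 9: swap with position 1, array becomes [1, 1, 10, 1, 9]
arr[2]=10 > 9: no swap
arr[3]=1 <= 9: swap with position 2, array becomes [1, 1, 1, 10, 9]

Place pivot at position 3: [1, 1, 1, 9, 10]
Pivot position: 3

After partitioning with pivot 9, the array becomes [1, 1, 1, 9, 10]. The pivot is placed at index 3. All elements to the left of the pivot are <= 9, and all elements to the right are > 9.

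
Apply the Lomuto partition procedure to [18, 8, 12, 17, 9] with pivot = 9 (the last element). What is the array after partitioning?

Lomuto partition with pivot = 9:

Initial array: [18, 8, 12, 17, 9]

arr[0]=18 > 9: no swap
arr[1]=8 <= 9: swap with position 0, array becomes [8, 18, 12, 17, 9]
arr[2]=12 > 9: no swap
arr[3]=17 > 9: no swap

Place pivot at position 1: [8, 9, 12, 17, 18]
Pivot position: 1

After partitioning with pivot 9, the array becomes [8, 9, 12, 17, 18]. The pivot is placed at index 1. All elements to the left of the pivot are <= 9, and all elements to the right are > 9.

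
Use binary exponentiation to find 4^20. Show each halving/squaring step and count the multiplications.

Computing 4^20 by squaring (build up from 4^1; each line after the first costs one multiplication):

4^1 = 4
4^2 = (4^1)^2 = 4^2 = 16
4^4 = (4^2)^2 = 16^2 = 256
4^5 = 4 * 4^4 = 4 * 256 = 1024
4^10 = (4^5)^2 = 1024^2 = 1048576
4^20 = (4^10)^2 = 1048576^2 = 1099511627776

Result: 1099511627776
Multiplications needed: 5 (5 lines after 4^1)

4^20 = 1099511627776. Using exponentiation by squaring, this requires 5 multiplications. The key idea: if the exponent is even, square the half-power; if odd, multiply by the base once.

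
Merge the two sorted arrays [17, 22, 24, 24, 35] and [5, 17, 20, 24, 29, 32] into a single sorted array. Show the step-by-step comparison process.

Merging process:

Compare 17 vs 5: take 5 from right. Merged: [5]
Compare 17 vs 17: take 17 from left. Merged: [5, 17]
Compare 22 vs 17: take 17 from right. Merged: [5, 17, 17]
Compare 22 vs 20: take 20 from right. Merged: [5, 17, 17, 20]
Compare 22 vs 24: take 22 from left. Merged: [5, 17, 17, 20, 22]
Compare 24 vs 24: take 24 from left. Merged: [5, 17, 17, 20, 22, 24]
Compare 24 vs 24: take 24 from left. Merged: [5, 17, 17, 20, 22, 24, 24]
Compare 35 vs 24: take 24 from right. Merged: [5, 17, 17, 20, 22, 24, 24, 24]
Compare 35 vs 29: take 29 from right. Merged: [5, 17, 17, 20, 22, 24, 24, 24, 29]
Compare 35 vs 32: take 32 from right. Merged: [5, 17, 17, 20, 22, 24, 24, 24, 29, 32]
Append remaining from left: [35]. Merged: [5, 17, 17, 20, 22, 24, 24, 24, 29, 32, 35]

Final merged array: [5, 17, 17, 20, 22, 24, 24, 24, 29, 32, 35]
Total comparisons: 10

The merged array is [5, 17, 17, 20, 22, 24, 24, 24, 29, 32, 35], requiring 10 comparisons. The merge step runs in O(n) time where n is the total number of elements.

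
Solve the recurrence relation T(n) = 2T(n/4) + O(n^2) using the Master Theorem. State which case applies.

Master Theorem for T(n) = 2T(n/4) + O(n^2):

a = 2, b = 4, c = 2
log_b(a) = log_4(2) = 0.5000

Case 3: c = 2 > log_4(2) = 0.5000
T(n) = O(n^2) = O(n^2)

For T(n) = 2T(n/4) + O(n^2): log_4(2) = 0.5000. This is Case 3 of the Master Theorem (c > log_b(a), work dominated by root), giving O(n^2).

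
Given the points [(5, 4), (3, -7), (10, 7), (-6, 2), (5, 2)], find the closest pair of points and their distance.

Computing all pairwise distances among 5 points:

d((5, 4), (3, -7)) = 11.1803
d((5, 4), (10, 7)) = 5.831
d((5, 4), (-6, 2)) = 11.1803
d((5, 4), (5, 2)) = 2.0 <-- minimum
d((3, -7), (10, 7)) = 15.6525
d((3, -7), (-6, 2)) = 12.7279
d((3, -7), (5, 2)) = 9.2195
d((10, 7), (-6, 2)) = 16.7631
d((10, 7), (5, 2)) = 7.0711
d((-6, 2), (5, 2)) = 11.0

Closest pair: (5, 4) and (5, 2) with distance 2.0

The closest pair is (5, 4) and (5, 2) with Euclidean distance 2.0. For 5 points, brute-force pairwise comparison is shown above. For large n, the divide-and-conquer algorithm (sort by x, recurse on halves, check the dividing strip) achieves O(n log n).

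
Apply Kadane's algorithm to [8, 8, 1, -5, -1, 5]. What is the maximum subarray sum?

Using Kadane's algorithm on [8, 8, 1, -5, -1, 5]:

Scanning through the array:
Position 1 (value 8): max_ending_here = 16, max_so_far = 16
Position 2 (value 1): max_ending_here = 17, max_so_far = 17
Position 3 (value -5): max_ending_here = 12, max_so_far = 17
Position 4 (value -1): max_ending_here = 11, max_so_far = 17
Position 5 (value 5): max_ending_here = 16, max_so_far = 17

Maximum subarray: [8, 8, 1]
Maximum sum: 17

The maximum subarray is [8, 8, 1] with sum 17. This subarray runs from index 0 to index 2.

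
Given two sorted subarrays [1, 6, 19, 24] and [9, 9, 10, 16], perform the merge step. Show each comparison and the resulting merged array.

Merging process:

Compare 1 vs 9: take 1 from left. Merged: [1]
Compare 6 vs 9: take 6 from left. Merged: [1, 6]
Compare 19 vs 9: take 9 from right. Merged: [1, 6, 9]
Compare 19 vs 9: take 9 from right. Merged: [1, 6, 9, 9]
Compare 19 vs 10: take 10 from right. Merged: [1, 6, 9, 9, 10]
Compare 19 vs 16: take 16 from right. Merged: [1, 6, 9, 9, 10, 16]
Append remaining from left: [19, 24]. Merged: [1, 6, 9, 9, 10, 16, 19, 24]

Final merged array: [1, 6, 9, 9, 10, 16, 19, 24]
Total comparisons: 6

The merged array is [1, 6, 9, 9, 10, 16, 19, 24], requiring 6 comparisons. The merge step runs in O(n) time where n is the total number of elements.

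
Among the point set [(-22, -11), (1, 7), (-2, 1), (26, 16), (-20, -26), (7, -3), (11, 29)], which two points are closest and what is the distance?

Computing all pairwise distances among 7 points:

d((-22, -11), (1, 7)) = 29.2062
d((-22, -11), (-2, 1)) = 23.3238
d((-22, -11), (26, 16)) = 55.0727
d((-22, -11), (-20, -26)) = 15.1327
d((-22, -11), (7, -3)) = 30.0832
d((-22, -11), (11, 29)) = 51.8556
d((1, 7), (-2, 1)) = 6.7082 <-- minimum
d((1, 7), (26, 16)) = 26.5707
d((1, 7), (-20, -26)) = 39.1152
d((1, 7), (7, -3)) = 11.6619
d((1, 7), (11, 29)) = 24.1661
d((-2, 1), (26, 16)) = 31.7648
d((-2, 1), (-20, -26)) = 32.45
d((-2, 1), (7, -3)) = 9.8489
d((-2, 1), (11, 29)) = 30.8707
d((26, 16), (-20, -26)) = 62.2896
d((26, 16), (7, -3)) = 26.8701
d((26, 16), (11, 29)) = 19.8494
d((-20, -26), (7, -3)) = 35.4683
d((-20, -26), (11, 29)) = 63.1348
d((7, -3), (11, 29)) = 32.249

Closest pair: (1, 7) and (-2, 1) with distance 6.7082

The closest pair is (1, 7) and (-2, 1) with Euclidean distance 6.7082. For 7 points, brute-force pairwise comparison is shown above. For large n, the divide-and-conquer algorithm (sort by x, recurse on halves, check the dividing strip) achieves O(n log n).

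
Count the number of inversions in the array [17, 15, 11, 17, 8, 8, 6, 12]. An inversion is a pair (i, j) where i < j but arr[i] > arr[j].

Finding inversions in [17, 15, 11, 17, 8, 8, 6, 12]:

(0, 1): arr[0]=17 > arr[1]=15
(0, 2): arr[0]=17 > arr[2]=11
(0, 4): arr[0]=17 > arr[4]=8
(0, 5): arr[0]=17 > arr[5]=8
(0, 6): arr[0]=17 > arr[6]=6
(0, 7): arr[0]=17 > arr[7]=12
(1, 2): arr[1]=15 > arr[2]=11
(1, 4): arr[1]=15 > arr[4]=8
(1, 5): arr[1]=15 > arr[5]=8
(1, 6): arr[1]=15 > arr[6]=6
(1, 7): arr[1]=15 > arr[7]=12
(2, 4): arr[2]=11 > arr[4]=8
(2, 5): arr[2]=11 > arr[5]=8
(2, 6): arr[2]=11 > arr[6]=6
(3, 4): arr[3]=17 > arr[4]=8
(3, 5): arr[3]=17 > arr[5]=8
(3, 6): arr[3]=17 > arr[6]=6
(3, 7): arr[3]=17 > arr[7]=12
(4, 6): arr[4]=8 > arr[6]=6
(5, 6): arr[5]=8 > arr[6]=6

Total inversions: 20

The array has 20 inversion(s): (0,1), (0,2), (0,4), (0,5), (0,6), (0,7), (1,2), (1,4), (1,5), (1,6), (1,7), (2,4), (2,5), (2,6), (3,4), (3,5), (3,6), (3,7), (4,6), (5,6). Each pair (i,j) satisfies i < j and arr[i] > arr[j].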